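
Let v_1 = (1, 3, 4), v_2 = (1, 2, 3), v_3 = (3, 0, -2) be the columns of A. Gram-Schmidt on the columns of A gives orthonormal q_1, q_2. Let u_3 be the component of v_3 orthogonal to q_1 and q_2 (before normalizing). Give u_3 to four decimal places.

u_3 = (1.6667, 1.6667, -1.6667)

v_1 = (1, 3, 4); ‖v_1‖ = 5.0990, so q_1 = (0.1961, 0.5883, 0.7845).
q_1·v_2 = 0.1961·1 + 0.5883·2 + 0.7845·3 = 3.7262.
u_2 = v_2 − 3.7262·q_1 = (0.2692, -0.1923, 0.0769).
‖u_2‖ = 0.3397, so q_2 = (0.7926, -0.5661, 0.2265).
q_1·v_3 = 0.1961·3 + 0.5883·0 + 0.7845·(-2) = -0.9806; q_2·v_3 = 0.7926·3 + (-0.5661)·0 + 0.2265·(-2) = 1.9249.
u_3 = v_3 + 0.9806·q_1 − 1.9249·q_2 = (1.6667, 1.6667, -1.6667).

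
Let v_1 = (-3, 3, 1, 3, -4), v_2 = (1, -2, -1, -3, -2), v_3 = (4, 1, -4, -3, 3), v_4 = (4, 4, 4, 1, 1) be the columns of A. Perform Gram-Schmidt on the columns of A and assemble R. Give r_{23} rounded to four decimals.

v_1 = (-3, 3, 1, 3, -4); ‖v_1‖ = 6.6332, so q_1 = (-0.4523, 0.4523, 0.1508, 0.4523, -0.6030).
q_1·v_2 = (-0.4523)·1 + 0.4523·(-2) + 0.1508·(-1) + 0.4523·(-3) + (-0.6030)·(-2) = -1.6583.
u_2 = v_2 + 1.6583·q_1 = (0.2500, -1.2500, -0.7500, -2.2500, -3.0000).
‖u_2‖ = 4.0311, so q_2 = (0.0620, -0.3101, -0.1861, -0.5582, -0.7442).
r_{23} = q_2·v_3 = 0.1240.

r_{23} = 0.1240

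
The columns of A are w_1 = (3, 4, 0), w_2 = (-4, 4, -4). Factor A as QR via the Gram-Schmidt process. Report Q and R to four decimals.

Q = [[0.6000, -0.6510], [0.8000, 0.4882], [0.0000, -0.5812]], R = [[5.0000, 0.8000], [0.0000, 6.8819]]

e_1 = w_1/‖w_1‖ = (3, 4, 0)/5.0000 = (0.6000, 0.8000, 0.0000).
r_{12} = e_1·w_2 = 0.8000.
u_2 = w_2 − 0.8000·e_1 = (-4.4800, 3.3600, -4.0000).
‖u_2‖ = 6.8819, so e_2 = (-0.6510, 0.4882, -0.5812).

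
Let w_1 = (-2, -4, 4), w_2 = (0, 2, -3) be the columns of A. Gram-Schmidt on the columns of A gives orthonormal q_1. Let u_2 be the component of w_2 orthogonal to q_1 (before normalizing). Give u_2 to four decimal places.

u_2 = (-1.1111, -0.2222, -0.7778)

q_1 = w_1/‖w_1‖ = (-2, -4, 4)/6.0000 = (-0.3333, -0.6667, 0.6667).
r_{12} = q_1·w_2 = -3.3333.
u_2 = w_2 + 3.3333·q_1 = (-1.1111, -0.2222, -0.7778).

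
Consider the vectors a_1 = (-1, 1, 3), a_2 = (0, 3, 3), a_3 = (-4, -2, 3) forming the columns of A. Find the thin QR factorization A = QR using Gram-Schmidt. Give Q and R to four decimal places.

a_1 = (-1, 1, 3); ‖a_1‖ = 3.3166, so q_1 = (-0.3015, 0.3015, 0.9045).
q_1·a_2 = (-0.3015)·0 + 0.3015·3 + 0.9045·3 = 3.6181.
u_2 = a_2 − 3.6181·q_1 = (1.0909, 1.9091, -0.2727).
‖u_2‖ = 2.2156, so q_2 = (0.4924, 0.8616, -0.1231).
q_1·a_3 = (-0.3015)·(-4) + 0.3015·(-2) + 0.9045·3 = 3.3166; q_2·a_3 = 0.4924·(-4) + 0.8616·(-2) + (-0.1231)·3 = -4.0620.
u_3 = a_3 − 3.3166·q_1 + 4.0620·q_2 = (-1.0000, 0.5000, -0.5000).
‖u_3‖ = 1.2247, so q_3 = (-0.8165, 0.4082, -0.4082).

Q = [[-0.3015, 0.4924, -0.8165], [0.3015, 0.8616, 0.4082], [0.9045, -0.1231, -0.4082]], R = [[3.3166, 3.6181, 3.3166], [0.0000, 2.2156, -4.0620], [0.0000, 0.0000, 1.2247]]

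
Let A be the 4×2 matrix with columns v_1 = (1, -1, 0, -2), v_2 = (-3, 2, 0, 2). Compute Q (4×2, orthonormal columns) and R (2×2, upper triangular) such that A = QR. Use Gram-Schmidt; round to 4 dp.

Q = [[0.4082, -0.8018], [-0.4082, 0.2673], [0.0000, 0.0000], [-0.8165, -0.5345]], R = [[2.4495, -3.6742], [0.0000, 1.8708]]

v_1 = (1, -1, 0, -2); ‖v_1‖ = 2.4495, so e_1 = (0.4082, -0.4082, 0.0000, -0.8165).
e_1·v_2 = 0.4082·(-3) + (-0.4082)·2 + 0.0000·0 + (-0.8165)·2 = -3.6742.
u_2 = v_2 + 3.6742·e_1 = (-1.5000, 0.5000, 0.0000, -1.0000).
‖u_2‖ = 1.8708, so e_2 = (-0.8018, 0.2673, 0.0000, -0.5345).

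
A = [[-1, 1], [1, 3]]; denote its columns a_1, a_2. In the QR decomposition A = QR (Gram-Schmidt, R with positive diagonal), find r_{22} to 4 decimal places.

a_1 = (-1, 1); ‖a_1‖ = 1.4142, so e_1 = (-0.7071, 0.7071).
e_1·a_2 = (-0.7071)·1 + 0.7071·3 = 1.4142.
u_2 = a_2 − 1.4142·e_1 = (2.0000, 2.0000).
r_{22} = ‖u_2‖ = 2.8284.

r_{22} = 2.8284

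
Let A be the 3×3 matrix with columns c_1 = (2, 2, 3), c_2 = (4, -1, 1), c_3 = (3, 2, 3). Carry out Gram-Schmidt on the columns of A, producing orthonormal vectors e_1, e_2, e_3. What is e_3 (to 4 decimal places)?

c_1 = (2, 2, 3); ‖c_1‖ = 4.1231, so e_1 = (0.4851, 0.4851, 0.7276).
e_1·c_2 = 0.4851·4 + 0.4851·(-1) + 0.7276·1 = 2.1828.
u_2 = c_2 − 2.1828·e_1 = (2.9412, -2.0588, -0.5882).
‖u_2‖ = 3.6380, so e_2 = (0.8085, -0.5659, -0.1617).
e_1·c_3 = 0.4851·3 + 0.4851·2 + 0.7276·3 = 4.6082; e_2·c_3 = 0.8085·3 + (-0.5659)·2 + (-0.1617)·3 = 0.8085.
u_3 = c_3 − 4.6082·e_1 − 0.8085·e_2 = (0.1111, 0.2222, -0.2222).
‖u_3‖ = 0.3333, so e_3 = (0.3333, 0.6667, -0.6667).

e_3 = (0.3333, 0.6667, -0.6667)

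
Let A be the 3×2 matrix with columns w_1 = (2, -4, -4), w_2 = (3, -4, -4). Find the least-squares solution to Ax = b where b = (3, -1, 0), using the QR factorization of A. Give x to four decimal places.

w_1 = (2, -4, -4); ‖w_1‖ = 6.0000, so q_1 = (0.3333, -0.6667, -0.6667).
q_1·w_2 = 0.3333·3 + (-0.6667)·(-4) + (-0.6667)·(-4) = 6.3333.
u_2 = w_2 − 6.3333·q_1 = (0.8889, 0.2222, 0.2222).
‖u_2‖ = 0.9428, so q_2 = (0.9428, 0.2357, 0.2357).
Qᵀb = (1.6667, 2.5927).
Back-substitute: x_2 = 2.5927/0.9428 = 2.7500.
x_1 = (1.6667 − 6.3333·2.7500)/6.0000 = -2.6250.

x = (-2.6250, 2.7500)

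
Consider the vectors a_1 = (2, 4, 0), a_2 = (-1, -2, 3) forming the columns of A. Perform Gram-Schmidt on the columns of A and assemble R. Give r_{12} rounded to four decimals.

a_1 = (2, 4, 0); ‖a_1‖ = 4.4721, so e_1 = (0.4472, 0.8944, 0.0000).
r_{12} = e_1·a_2 = -2.2361.

r_{12} = -2.2361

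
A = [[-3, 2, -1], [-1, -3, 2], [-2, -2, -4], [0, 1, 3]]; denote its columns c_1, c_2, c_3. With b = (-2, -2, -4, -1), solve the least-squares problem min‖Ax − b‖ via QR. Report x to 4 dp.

x = (1.1200, 0.4400, -0.0133)

c_1 = (-3, -1, -2, 0); ‖c_1‖ = 3.7417, so e_1 = (-0.8018, -0.2673, -0.5345, 0.0000).
e_1·c_2 = (-0.8018)·2 + (-0.2673)·(-3) + (-0.5345)·(-2) + 0.0000·1 = 0.2673.
u_2 = c_2 − 0.2673·e_1 = (2.2143, -2.9286, -1.8571, 1.0000).
‖u_2‖ = 4.2342, so e_2 = (0.5230, -0.6916, -0.4386, 0.2362).
e_1·c_3 = (-0.8018)·(-1) + (-0.2673)·2 + (-0.5345)·(-4) + 0.0000·3 = 2.4054; e_2·c_3 = 0.5230·(-1) + (-0.6916)·2 + (-0.4386)·(-4) + 0.2362·3 = 0.5567.
u_3 = c_3 − 2.4054·e_1 − 0.5567·e_2 = (0.6375, 3.0279, -2.4701, 2.8685).
‖u_3‖ = 4.8892, so e_3 = (0.1304, 0.6193, -0.5052, 0.5867).
Qᵀb = (4.2762, 1.8556, -0.0652).
Back-substitute: x_3 = -0.0652/4.8892 = -0.0133.
x_2 = (1.8556 − 0.5567·(-0.0133))/4.2342 = 0.4400.
x_1 = (4.2762 − 0.2673·0.4400 − 2.4054·(-0.0133))/3.7417 = 1.1200.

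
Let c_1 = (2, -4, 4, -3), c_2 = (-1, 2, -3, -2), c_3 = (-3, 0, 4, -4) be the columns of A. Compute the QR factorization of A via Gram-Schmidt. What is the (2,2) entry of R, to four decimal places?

e_1 = c_1/‖c_1‖ = (2, -4, 4, -3)/6.7082 = (0.2981, -0.5963, 0.5963, -0.4472).
r_{12} = e_1·c_2 = -2.3851.
u_2 = c_2 + 2.3851·e_1 = (-0.2889, 0.5778, -1.5778, -3.0667).
r_{22} = ‖u_2‖ = 3.5087.

r_{22} = 3.5087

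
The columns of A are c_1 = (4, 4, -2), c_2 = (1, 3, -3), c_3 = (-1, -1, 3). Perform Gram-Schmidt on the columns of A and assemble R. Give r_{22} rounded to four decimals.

r_{22} = 2.3570

c_1 = (4, 4, -2); ‖c_1‖ = 6.0000, so q_1 = (0.6667, 0.6667, -0.3333).
q_1·c_2 = 0.6667·1 + 0.6667·3 + (-0.3333)·(-3) = 3.6667.
u_2 = c_2 − 3.6667·q_1 = (-1.4444, 0.5556, -1.7778).
r_{22} = ‖u_2‖ = 2.3570.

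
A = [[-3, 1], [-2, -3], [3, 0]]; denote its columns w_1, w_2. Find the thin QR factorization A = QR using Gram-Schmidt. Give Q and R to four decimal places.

w_1 = (-3, -2, 3); ‖w_1‖ = 4.6904, so q_1 = (-0.6396, -0.4264, 0.6396).
q_1·w_2 = (-0.6396)·1 + (-0.4264)·(-3) + 0.6396·0 = 0.6396.
u_2 = w_2 − 0.6396·q_1 = (1.4091, -2.7273, -0.4091).
‖u_2‖ = 3.0969, so q_2 = (0.4550, -0.8806, -0.1321).

Q = [[-0.6396, 0.4550], [-0.4264, -0.8806], [0.6396, -0.1321]], R = [[4.6904, 0.6396], [0.0000, 3.0969]]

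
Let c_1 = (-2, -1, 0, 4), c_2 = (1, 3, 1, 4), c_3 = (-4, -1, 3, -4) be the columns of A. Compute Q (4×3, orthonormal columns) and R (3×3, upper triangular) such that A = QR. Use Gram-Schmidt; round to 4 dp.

Q = [[-0.4364, 0.4443, -0.5939], [-0.2182, 0.7646, 0.2644], [0.0000, 0.2170, 0.7239], [0.8729, 0.4133, -0.2308]], R = [[4.5826, 2.4004, -1.5275], [0.0000, 4.6085, -3.5442], [0.0000, 0.0000, 5.2063]]

c_1 = (-2, -1, 0, 4); ‖c_1‖ = 4.5826, so e_1 = (-0.4364, -0.2182, 0.0000, 0.8729).
e_1·c_2 = (-0.4364)·1 + (-0.2182)·3 + 0.0000·1 + 0.8729·4 = 2.4004.
u_2 = c_2 − 2.4004·e_1 = (2.0476, 3.5238, 1.0000, 1.9048).
‖u_2‖ = 4.6085, so e_2 = (0.4443, 0.7646, 0.2170, 0.4133).
e_1·c_3 = (-0.4364)·(-4) + (-0.2182)·(-1) + 0.0000·3 + 0.8729·(-4) = -1.5275; e_2·c_3 = 0.4443·(-4) + 0.7646·(-1) + 0.2170·3 + 0.4133·(-4) = -3.5442.
u_3 = c_3 + 1.5275·e_1 + 3.5442·e_2 = (-3.0919, 1.3767, 3.7691, -1.2018).
‖u_3‖ = 5.2063, so e_3 = (-0.5939, 0.2644, 0.7239, -0.2308).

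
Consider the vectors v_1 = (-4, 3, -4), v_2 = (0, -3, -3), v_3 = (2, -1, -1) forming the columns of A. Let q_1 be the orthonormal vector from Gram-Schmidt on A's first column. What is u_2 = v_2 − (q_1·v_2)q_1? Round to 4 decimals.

u_2 = (0.2927, -3.2195, -2.7073)

v_1 = (-4, 3, -4); ‖v_1‖ = 6.4031, so q_1 = (-0.6247, 0.4685, -0.6247).
q_1·v_2 = (-0.6247)·0 + 0.4685·(-3) + (-0.6247)·(-3) = 0.4685.
u_2 = v_2 − 0.4685·q_1 = (0.2927, -3.2195, -2.7073).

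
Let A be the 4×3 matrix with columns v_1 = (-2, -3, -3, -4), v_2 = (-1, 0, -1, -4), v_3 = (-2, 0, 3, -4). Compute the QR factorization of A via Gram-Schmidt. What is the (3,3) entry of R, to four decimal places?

r_{33} = 3.6566

q_1 = v_1/‖v_1‖ = (-2, -3, -3, -4)/6.1644 = (-0.3244, -0.4867, -0.4867, -0.6489).
r_{12} = q_1·v_2 = 3.4066.
u_2 = v_2 − 3.4066·q_1 = (0.1053, 1.6579, 0.6579, -1.7895).
‖u_2‖ = 2.5288, so q_2 = (0.0416, 0.6556, 0.2602, -0.7076).
r_{13} = q_1·v_3 = 1.7844; r_{23} = q_2·v_3 = 3.5278.
u_3 = v_3 − 1.7844·q_1 − 3.5278·q_2 = (-1.5679, -1.4444, 2.9506, -0.3457).
r_{33} = ‖u_3‖ = 3.6566.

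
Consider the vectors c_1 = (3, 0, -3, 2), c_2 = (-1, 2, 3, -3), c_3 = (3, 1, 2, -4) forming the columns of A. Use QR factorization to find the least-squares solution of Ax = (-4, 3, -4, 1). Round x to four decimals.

q_1 = c_1/‖c_1‖ = (3, 0, -3, 2)/4.6904 = (0.6396, 0.0000, -0.6396, 0.4264).
r_{12} = q_1·c_2 = -3.8376.
u_2 = c_2 + 3.8376·q_1 = (1.4545, 2.0000, 0.5455, -1.3636).
‖u_2‖ = 2.8762, so q_2 = (0.5057, 0.6954, 0.1896, -0.4741).
r_{13} = q_1·c_3 = -1.0660; r_{23} = q_2·c_3 = 4.4882.
u_3 = c_3 + 1.0660·q_1 − 4.4882·q_2 = (1.4121, -2.1209, 0.4670, -1.4176).
‖u_3‖ = 2.9529, so q_3 = (0.4782, -0.7182, 0.1582, -0.4801).
Qᵀb = (0.4264, -1.1695, -5.1802).
Back-substitute: x_3 = -5.1802/2.9529 = -1.7543.
x_2 = (-1.1695 − 4.4882·(-1.7543))/2.8762 = 2.3308.
x_1 = (0.4264 + 3.8376·2.3308 + 1.0660·(-1.7543))/4.6904 = 1.5992.

x = (1.5992, 2.3308, -1.7543)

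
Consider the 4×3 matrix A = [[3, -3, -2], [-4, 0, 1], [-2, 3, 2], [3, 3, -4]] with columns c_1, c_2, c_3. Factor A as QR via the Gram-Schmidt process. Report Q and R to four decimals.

Q = [[0.4867, -0.4950, -0.1348], [-0.6489, -0.1237, -0.7168], [-0.3244, 0.5259, 0.4116], [0.4867, 0.6806, -0.5465]], R = [[6.1644, -0.9733, -4.2178], [0.0000, 5.1042, -0.8043], [0.0000, 0.0000, 2.5620]]

c_1 = (3, -4, -2, 3); ‖c_1‖ = 6.1644, so e_1 = (0.4867, -0.6489, -0.3244, 0.4867).
e_1·c_2 = 0.4867·(-3) + (-0.6489)·0 + (-0.3244)·3 + 0.4867·3 = -0.9733.
u_2 = c_2 + 0.9733·e_1 = (-2.5263, -0.6316, 2.6842, 3.4737).
‖u_2‖ = 5.1042, so e_2 = (-0.4950, -0.1237, 0.5259, 0.6806).
e_1·c_3 = 0.4867·(-2) + (-0.6489)·1 + (-0.3244)·2 + 0.4867·(-4) = -4.2178; e_2·c_3 = (-0.4950)·(-2) + (-0.1237)·1 + 0.5259·2 + 0.6806·(-4) = -0.8043.
u_3 = c_3 + 4.2178·e_1 + 0.8043·e_2 = (-0.3455, -1.8364, 1.0545, -1.4000).
‖u_3‖ = 2.5620, so e_3 = (-0.1348, -0.7168, 0.4116, -0.5465).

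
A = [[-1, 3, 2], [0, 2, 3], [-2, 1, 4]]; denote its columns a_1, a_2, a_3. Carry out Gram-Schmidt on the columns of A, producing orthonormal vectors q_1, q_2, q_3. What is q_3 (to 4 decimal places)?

q_1 = a_1/‖a_1‖ = (-1, 0, -2)/2.2361 = (-0.4472, 0.0000, -0.8944).
r_{12} = q_1·a_2 = -2.2361.
u_2 = a_2 + 2.2361·q_1 = (2.0000, 2.0000, -1.0000).
‖u_2‖ = 3.0000, so q_2 = (0.6667, 0.6667, -0.3333).
r_{13} = q_1·a_3 = -4.4721; r_{23} = q_2·a_3 = 2.0000.
u_3 = a_3 + 4.4721·q_1 − 2.0000·q_2 = (-1.3333, 1.6667, 0.6667).
‖u_3‖ = 2.2361, so q_3 = (-0.5963, 0.7454, 0.2981).

q_3 = (-0.5963, 0.7454, 0.2981)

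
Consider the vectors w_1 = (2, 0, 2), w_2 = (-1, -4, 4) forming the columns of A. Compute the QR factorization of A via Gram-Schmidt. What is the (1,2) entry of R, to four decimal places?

w_1 = (2, 0, 2); ‖w_1‖ = 2.8284, so q_1 = (0.7071, 0.0000, 0.7071).
r_{12} = q_1·w_2 = 2.1213.

r_{12} = 2.1213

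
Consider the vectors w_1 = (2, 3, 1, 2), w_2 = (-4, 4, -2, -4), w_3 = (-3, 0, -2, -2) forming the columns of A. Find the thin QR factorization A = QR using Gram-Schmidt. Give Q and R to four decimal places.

w_1 = (2, 3, 1, 2); ‖w_1‖ = 4.2426, so q_1 = (0.4714, 0.7071, 0.2357, 0.4714).
q_1·w_2 = 0.4714·(-4) + 0.7071·4 + 0.2357·(-2) + 0.4714·(-4) = -1.4142.
u_2 = w_2 + 1.4142·q_1 = (-3.3333, 5.0000, -1.6667, -3.3333).
‖u_2‖ = 7.0711, so q_2 = (-0.4714, 0.7071, -0.2357, -0.4714).
q_1·w_3 = 0.4714·(-3) + 0.7071·0 + 0.2357·(-2) + 0.4714·(-2) = -2.8284; q_2·w_3 = (-0.4714)·(-3) + 0.7071·0 + (-0.2357)·(-2) + (-0.4714)·(-2) = 2.8284.
u_3 = w_3 + 2.8284·q_1 − 2.8284·q_2 = (-0.3333, 0.0000, -0.6667, 0.6667).
‖u_3‖ = 1.0000, so q_3 = (-0.3333, 0.0000, -0.6667, 0.6667).

Q = [[0.4714, -0.4714, -0.3333], [0.7071, 0.7071, 0.0000], [0.2357, -0.2357, -0.6667], [0.4714, -0.4714, 0.6667]], R = [[4.2426, -1.4142, -2.8284], [0.0000, 7.0711, 2.8284], [0.0000, 0.0000, 1.0000]]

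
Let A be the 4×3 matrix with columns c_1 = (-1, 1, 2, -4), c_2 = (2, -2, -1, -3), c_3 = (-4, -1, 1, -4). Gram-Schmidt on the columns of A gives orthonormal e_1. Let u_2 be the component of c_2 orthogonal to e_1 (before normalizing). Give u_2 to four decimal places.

c_1 = (-1, 1, 2, -4); ‖c_1‖ = 4.6904, so e_1 = (-0.2132, 0.2132, 0.4264, -0.8528).
e_1·c_2 = (-0.2132)·2 + 0.2132·(-2) + 0.4264·(-1) + (-0.8528)·(-3) = 1.2792.
u_2 = c_2 − 1.2792·e_1 = (2.2727, -2.2727, -1.5455, -1.9091).

u_2 = (2.2727, -2.2727, -1.5455, -1.9091)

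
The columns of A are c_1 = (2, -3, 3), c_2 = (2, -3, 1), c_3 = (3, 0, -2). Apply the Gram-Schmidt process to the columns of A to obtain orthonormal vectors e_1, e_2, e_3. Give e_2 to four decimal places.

e_2 = (0.3548, -0.5322, -0.7687)

c_1 = (2, -3, 3); ‖c_1‖ = 4.6904, so e_1 = (0.4264, -0.6396, 0.6396).
e_1·c_2 = 0.4264·2 + (-0.6396)·(-3) + 0.6396·1 = 3.4112.
u_2 = c_2 − 3.4112·e_1 = (0.5455, -0.8182, -1.1818).
‖u_2‖ = 1.5374, so e_2 = (0.3548, -0.5322, -0.7687).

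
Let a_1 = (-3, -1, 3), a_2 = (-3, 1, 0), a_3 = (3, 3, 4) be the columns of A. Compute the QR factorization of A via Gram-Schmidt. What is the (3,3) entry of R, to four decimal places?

e_1 = a_1/‖a_1‖ = (-3, -1, 3)/4.3589 = (-0.6882, -0.2294, 0.6882).
r_{12} = e_1·a_2 = 1.8353.
u_2 = a_2 − 1.8353·e_1 = (-1.7368, 1.4211, -1.2632).
‖u_2‖ = 2.5752, so e_2 = (-0.6745, 0.5518, -0.4905).
r_{13} = e_1·a_3 = 0.0000; r_{23} = e_2·a_3 = -2.3299.
u_3 = a_3 + 0.0000·e_1 + 2.3299·e_2 = (1.4286, 4.2857, 2.8571).
r_{33} = ‖u_3‖ = 5.3452.

r_{33} = 5.3452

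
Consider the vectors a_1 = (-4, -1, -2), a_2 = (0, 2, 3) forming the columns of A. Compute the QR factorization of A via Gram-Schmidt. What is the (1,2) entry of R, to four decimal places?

a_1 = (-4, -1, -2); ‖a_1‖ = 4.5826, so e_1 = (-0.8729, -0.2182, -0.4364).
r_{12} = e_1·a_2 = -1.7457.

r_{12} = -1.7457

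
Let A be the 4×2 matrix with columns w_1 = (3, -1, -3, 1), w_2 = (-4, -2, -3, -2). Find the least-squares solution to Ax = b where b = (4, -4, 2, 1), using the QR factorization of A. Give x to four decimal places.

w_1 = (3, -1, -3, 1); ‖w_1‖ = 4.4721, so q_1 = (0.6708, -0.2236, -0.6708, 0.2236).
q_1·w_2 = 0.6708·(-4) + (-0.2236)·(-2) + (-0.6708)·(-3) + 0.2236·(-2) = -0.6708.
u_2 = w_2 + 0.6708·q_1 = (-3.5500, -2.1500, -3.4500, -1.8500).
‖u_2‖ = 5.7053, so q_2 = (-0.6222, -0.3768, -0.6047, -0.3243).
Qᵀb = (2.4597, -2.5152).
Back-substitute: x_2 = -2.5152/5.7053 = -0.4409.
x_1 = (2.4597 + 0.6708·(-0.4409))/4.4721 = 0.4839.

x = (0.4839, -0.4409)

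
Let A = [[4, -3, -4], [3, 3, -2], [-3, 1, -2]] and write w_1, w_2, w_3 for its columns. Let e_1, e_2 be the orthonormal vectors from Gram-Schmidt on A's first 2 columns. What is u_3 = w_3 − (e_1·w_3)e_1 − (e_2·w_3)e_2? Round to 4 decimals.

e_1 = w_1/‖w_1‖ = (4, 3, -3)/5.8310 = (0.6860, 0.5145, -0.5145).
r_{12} = e_1·w_2 = -1.0290.
u_2 = w_2 + 1.0290·e_1 = (-2.2941, 3.5294, 0.4706).
‖u_2‖ = 4.2357, so e_2 = (-0.5416, 0.8333, 0.1111).
r_{13} = e_1·w_3 = -2.7440; r_{23} = e_2·w_3 = 0.2778.
u_3 = w_3 + 2.7440·e_1 − 0.2778·e_2 = (-1.9672, -0.8197, -3.4426).

u_3 = (-1.9672, -0.8197, -3.4426)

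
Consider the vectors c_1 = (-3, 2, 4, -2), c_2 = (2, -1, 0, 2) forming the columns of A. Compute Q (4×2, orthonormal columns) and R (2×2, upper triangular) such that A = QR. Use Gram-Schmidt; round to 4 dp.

Q = [[-0.5222, 0.4222], [0.3482, -0.1267], [0.6963, 0.6755], [-0.3482, 0.5911]], R = [[5.7446, -2.0889], [0.0000, 2.1532]]

e_1 = c_1/‖c_1‖ = (-3, 2, 4, -2)/5.7446 = (-0.5222, 0.3482, 0.6963, -0.3482).
r_{12} = e_1·c_2 = -2.0889.
u_2 = c_2 + 2.0889·e_1 = (0.9091, -0.2727, 1.4545, 1.2727).
‖u_2‖ = 2.1532, so e_2 = (0.4222, -0.1267, 0.6755, 0.5911).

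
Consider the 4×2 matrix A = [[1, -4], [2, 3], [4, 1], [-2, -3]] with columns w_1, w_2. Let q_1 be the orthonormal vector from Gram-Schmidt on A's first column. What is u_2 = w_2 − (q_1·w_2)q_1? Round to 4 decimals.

u_2 = (-4.4800, 2.0400, -0.9200, -2.0400)

q_1 = w_1/‖w_1‖ = (1, 2, 4, -2)/5.0000 = (0.2000, 0.4000, 0.8000, -0.4000).
r_{12} = q_1·w_2 = 2.4000.
u_2 = w_2 − 2.4000·q_1 = (-4.4800, 2.0400, -0.9200, -2.0400).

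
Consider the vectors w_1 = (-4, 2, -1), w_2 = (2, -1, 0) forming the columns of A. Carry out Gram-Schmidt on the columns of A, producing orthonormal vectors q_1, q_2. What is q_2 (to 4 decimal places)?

w_1 = (-4, 2, -1); ‖w_1‖ = 4.5826, so q_1 = (-0.8729, 0.4364, -0.2182).
q_1·w_2 = (-0.8729)·2 + 0.4364·(-1) + (-0.2182)·0 = -2.1822.
u_2 = w_2 + 2.1822·q_1 = (0.0952, -0.0476, -0.4762).
‖u_2‖ = 0.4880, so q_2 = (0.1952, -0.0976, -0.9759).

q_2 = (0.1952, -0.0976, -0.9759)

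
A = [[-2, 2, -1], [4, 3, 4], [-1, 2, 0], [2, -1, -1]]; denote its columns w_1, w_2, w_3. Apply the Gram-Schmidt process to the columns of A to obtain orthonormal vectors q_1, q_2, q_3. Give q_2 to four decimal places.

w_1 = (-2, 4, -1, 2); ‖w_1‖ = 5.0000, so q_1 = (-0.4000, 0.8000, -0.2000, 0.4000).
q_1·w_2 = (-0.4000)·2 + 0.8000·3 + (-0.2000)·2 + 0.4000·(-1) = 0.8000.
u_2 = w_2 − 0.8000·q_1 = (2.3200, 2.3600, 2.1600, -1.3200).
‖u_2‖ = 4.1665, so q_2 = (0.5568, 0.5664, 0.5184, -0.3168).

q_2 = (0.5568, 0.5664, 0.5184, -0.3168)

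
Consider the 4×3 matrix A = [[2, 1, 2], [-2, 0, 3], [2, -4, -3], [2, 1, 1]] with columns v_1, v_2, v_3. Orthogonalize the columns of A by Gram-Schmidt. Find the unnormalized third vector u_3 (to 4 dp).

u_3 = (1.5588, 2.6471, 0.5294, 0.5588)

v_1 = (2, -2, 2, 2); ‖v_1‖ = 4.0000, so q_1 = (0.5000, -0.5000, 0.5000, 0.5000).
q_1·v_2 = 0.5000·1 + (-0.5000)·0 + 0.5000·(-4) + 0.5000·1 = -1.0000.
u_2 = v_2 + 1.0000·q_1 = (1.5000, -0.5000, -3.5000, 1.5000).
‖u_2‖ = 4.1231, so q_2 = (0.3638, -0.1213, -0.8489, 0.3638).
q_1·v_3 = 0.5000·2 + (-0.5000)·3 + 0.5000·(-3) + 0.5000·1 = -1.5000; q_2·v_3 = 0.3638·2 + (-0.1213)·3 + (-0.8489)·(-3) + 0.3638·1 = 3.2742.
u_3 = v_3 + 1.5000·q_1 − 3.2742·q_2 = (1.5588, 2.6471, 0.5294, 0.5588).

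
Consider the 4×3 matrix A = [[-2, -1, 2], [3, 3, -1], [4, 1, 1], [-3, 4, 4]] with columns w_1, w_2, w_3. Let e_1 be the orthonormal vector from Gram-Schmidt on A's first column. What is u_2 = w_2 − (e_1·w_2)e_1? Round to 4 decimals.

u_2 = (-0.8421, 2.7632, 0.6842, 4.2368)

e_1 = w_1/‖w_1‖ = (-2, 3, 4, -3)/6.1644 = (-0.3244, 0.4867, 0.6489, -0.4867).
r_{12} = e_1·w_2 = 0.4867.
u_2 = w_2 − 0.4867·e_1 = (-0.8421, 2.7632, 0.6842, 4.2368).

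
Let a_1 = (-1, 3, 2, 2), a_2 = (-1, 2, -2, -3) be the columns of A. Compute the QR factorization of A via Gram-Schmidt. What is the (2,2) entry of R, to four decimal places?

a_1 = (-1, 3, 2, 2); ‖a_1‖ = 4.2426, so q_1 = (-0.2357, 0.7071, 0.4714, 0.4714).
q_1·a_2 = (-0.2357)·(-1) + 0.7071·2 + 0.4714·(-2) + 0.4714·(-3) = -0.7071.
u_2 = a_2 + 0.7071·q_1 = (-1.1667, 2.5000, -1.6667, -2.6667).
r_{22} = ‖u_2‖ = 4.1833.

r_{22} = 4.1833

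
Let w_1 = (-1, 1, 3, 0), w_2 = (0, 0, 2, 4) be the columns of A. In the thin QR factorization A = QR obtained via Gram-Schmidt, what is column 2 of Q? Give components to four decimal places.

w_1 = (-1, 1, 3, 0); ‖w_1‖ = 3.3166, so q_1 = (-0.3015, 0.3015, 0.9045, 0.0000).
q_1·w_2 = (-0.3015)·0 + 0.3015·0 + 0.9045·2 + 0.0000·4 = 1.8091.
u_2 = w_2 − 1.8091·q_1 = (0.5455, -0.5455, 0.3636, 4.0000).
‖u_2‖ = 4.0899, so q_2 = (0.1334, -0.1334, 0.0889, 0.9780).

q_2 = (0.1334, -0.1334, 0.0889, 0.9780)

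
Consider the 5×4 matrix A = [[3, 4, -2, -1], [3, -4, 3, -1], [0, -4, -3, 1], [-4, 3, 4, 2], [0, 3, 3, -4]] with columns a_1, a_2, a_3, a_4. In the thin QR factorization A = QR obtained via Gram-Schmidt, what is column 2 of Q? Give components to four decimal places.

q_1 = a_1/‖a_1‖ = (3, 3, 0, -4, 0)/5.8310 = (0.5145, 0.5145, 0.0000, -0.6860, 0.0000).
r_{12} = q_1·a_2 = -2.0580.
u_2 = a_2 + 2.0580·q_1 = (5.0588, -2.9412, -4.0000, 1.5882, 3.0000).
‖u_2‖ = 7.8591, so q_2 = (0.6437, -0.3742, -0.5090, 0.2021, 0.3817).

q_2 = (0.6437, -0.3742, -0.5090, 0.2021, 0.3817)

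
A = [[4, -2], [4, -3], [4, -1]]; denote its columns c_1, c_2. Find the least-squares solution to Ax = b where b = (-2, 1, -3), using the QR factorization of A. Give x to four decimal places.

c_1 = (4, 4, 4); ‖c_1‖ = 6.9282, so e_1 = (0.5774, 0.5774, 0.5774).
e_1·c_2 = 0.5774·(-2) + 0.5774·(-3) + 0.5774·(-1) = -3.4641.
u_2 = c_2 + 3.4641·e_1 = (0.0000, -1.0000, 1.0000).
‖u_2‖ = 1.4142, so e_2 = (0.0000, -0.7071, 0.7071).
Qᵀb = (-2.3094, -2.8284).
Back-substitute: x_2 = -2.8284/1.4142 = -2.0000.
x_1 = (-2.3094 + 3.4641·(-2.0000))/6.9282 = -1.3333.

x = (-1.3333, -2.0000)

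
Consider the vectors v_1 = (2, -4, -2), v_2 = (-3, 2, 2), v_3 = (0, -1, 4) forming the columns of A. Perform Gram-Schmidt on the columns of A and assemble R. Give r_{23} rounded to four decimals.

q_1 = v_1/‖v_1‖ = (2, -4, -2)/4.8990 = (0.4082, -0.8165, -0.4082).
r_{12} = q_1·v_2 = -3.6742.
u_2 = v_2 + 3.6742·q_1 = (-1.5000, -1.0000, 0.5000).
‖u_2‖ = 1.8708, so q_2 = (-0.8018, -0.5345, 0.2673).
r_{23} = q_2·v_3 = 1.6036.

r_{23} = 1.6036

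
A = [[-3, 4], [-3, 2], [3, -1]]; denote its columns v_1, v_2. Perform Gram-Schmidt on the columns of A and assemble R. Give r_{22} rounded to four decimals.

v_1 = (-3, -3, 3); ‖v_1‖ = 5.1962, so e_1 = (-0.5774, -0.5774, 0.5774).
e_1·v_2 = (-0.5774)·4 + (-0.5774)·2 + 0.5774·(-1) = -4.0415.
u_2 = v_2 + 4.0415·e_1 = (1.6667, -0.3333, 1.3333).
r_{22} = ‖u_2‖ = 2.1602.

r_{22} = 2.1602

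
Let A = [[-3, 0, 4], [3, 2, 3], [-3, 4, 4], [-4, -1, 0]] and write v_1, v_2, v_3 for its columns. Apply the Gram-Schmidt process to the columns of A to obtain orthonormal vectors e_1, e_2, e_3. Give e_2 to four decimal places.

e_1 = v_1/‖v_1‖ = (-3, 3, -3, -4)/6.5574 = (-0.4575, 0.4575, -0.4575, -0.6100).
r_{12} = e_1·v_2 = -0.3050.
u_2 = v_2 + 0.3050·e_1 = (-0.1395, 2.1395, 3.8605, -1.1860).
‖u_2‖ = 4.5724, so e_2 = (-0.0305, 0.4679, 0.8443, -0.2594).

e_2 = (-0.0305, 0.4679, 0.8443, -0.2594)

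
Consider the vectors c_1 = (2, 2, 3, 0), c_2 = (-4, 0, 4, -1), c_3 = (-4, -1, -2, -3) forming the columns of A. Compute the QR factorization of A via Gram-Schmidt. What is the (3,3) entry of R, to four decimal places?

q_1 = c_1/‖c_1‖ = (2, 2, 3, 0)/4.1231 = (0.4851, 0.4851, 0.7276, 0.0000).
r_{12} = q_1·c_2 = 0.9701.
u_2 = c_2 − 0.9701·q_1 = (-4.4706, -0.4706, 3.2941, -1.0000).
‖u_2‖ = 5.6621, so q_2 = (-0.7896, -0.0831, 0.5818, -0.1766).
r_{13} = q_1·c_3 = -3.8806; r_{23} = q_2·c_3 = 2.6077.
u_3 = c_3 + 3.8806·q_1 − 2.6077·q_2 = (-0.0587, 1.0991, -0.6936, -2.5394).
r_{33} = ‖u_3‖ = 2.8533.

r_{33} = 2.8533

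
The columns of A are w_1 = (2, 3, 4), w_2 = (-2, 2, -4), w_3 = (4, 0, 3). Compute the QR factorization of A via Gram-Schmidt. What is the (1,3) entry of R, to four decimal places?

w_1 = (2, 3, 4); ‖w_1‖ = 5.3852, so e_1 = (0.3714, 0.5571, 0.7428).
r_{13} = e_1·w_3 = 3.7139.

r_{13} = 3.7139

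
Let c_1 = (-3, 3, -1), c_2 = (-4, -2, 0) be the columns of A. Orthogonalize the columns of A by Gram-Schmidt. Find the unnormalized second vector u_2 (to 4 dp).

u_2 = (-3.0526, -2.9474, 0.3158)

q_1 = c_1/‖c_1‖ = (-3, 3, -1)/4.3589 = (-0.6882, 0.6882, -0.2294).
r_{12} = q_1·c_2 = 1.3765.
u_2 = c_2 − 1.3765·q_1 = (-3.0526, -2.9474, 0.3158).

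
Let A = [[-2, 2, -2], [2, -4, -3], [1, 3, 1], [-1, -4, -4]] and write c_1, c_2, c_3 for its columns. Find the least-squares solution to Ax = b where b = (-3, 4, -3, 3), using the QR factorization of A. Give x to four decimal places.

c_1 = (-2, 2, 1, -1); ‖c_1‖ = 3.1623, so q_1 = (-0.6325, 0.6325, 0.3162, -0.3162).
q_1·c_2 = (-0.6325)·2 + 0.6325·(-4) + 0.3162·3 + (-0.3162)·(-4) = -1.5811.
u_2 = c_2 + 1.5811·q_1 = (1.0000, -3.0000, 3.5000, -4.5000).
‖u_2‖ = 6.5192, so q_2 = (0.1534, -0.4602, 0.5369, -0.6903).
q_1·c_3 = (-0.6325)·(-2) + 0.6325·(-3) + 0.3162·1 + (-0.3162)·(-4) = 0.9487; q_2·c_3 = 0.1534·(-2) + (-0.4602)·(-3) + 0.5369·1 + (-0.6903)·(-4) = 4.3717.
u_3 = c_3 − 0.9487·q_1 − 4.3717·q_2 = (-2.0706, -1.5882, -1.6471, -0.6824).
‖u_3‖ = 3.1604, so q_3 = (-0.6552, -0.5025, -0.5212, -0.2159).
Qᵀb = (2.5298, -5.9823, 0.8711).
Back-substitute: x_3 = 0.8711/3.1604 = 0.2756.
x_2 = (-5.9823 − 4.3717·0.2756)/6.5192 = -1.1025.
x_1 = (2.5298 + 1.5811·(-1.1025) − 0.9487·0.2756)/3.1623 = 0.1661.

x = (0.1661, -1.1025, 0.2756)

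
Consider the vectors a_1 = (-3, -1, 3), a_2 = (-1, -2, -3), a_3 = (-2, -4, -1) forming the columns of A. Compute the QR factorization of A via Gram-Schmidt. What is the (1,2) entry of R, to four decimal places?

r_{12} = -0.9177

q_1 = a_1/‖a_1‖ = (-3, -1, 3)/4.3589 = (-0.6882, -0.2294, 0.6882).
r_{12} = q_1·a_2 = -0.9177.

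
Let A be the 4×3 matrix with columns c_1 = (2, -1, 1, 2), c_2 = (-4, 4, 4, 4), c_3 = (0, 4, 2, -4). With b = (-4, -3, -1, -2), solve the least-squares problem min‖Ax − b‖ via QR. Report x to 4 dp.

c_1 = (2, -1, 1, 2); ‖c_1‖ = 3.1623, so q_1 = (0.6325, -0.3162, 0.3162, 0.6325).
q_1·c_2 = 0.6325·(-4) + (-0.3162)·4 + 0.3162·4 + 0.6325·4 = 0.0000.
u_2 = c_2 − 0.0000·q_1 = (-4.0000, 4.0000, 4.0000, 4.0000).
‖u_2‖ = 8.0000, so q_2 = (-0.5000, 0.5000, 0.5000, 0.5000).
q_1·c_3 = 0.6325·0 + (-0.3162)·4 + 0.3162·2 + 0.6325·(-4) = -3.1623; q_2·c_3 = (-0.5000)·0 + 0.5000·4 + 0.5000·2 + 0.5000·(-4) = 1.0000.
u_3 = c_3 + 3.1623·q_1 − 1.0000·q_2 = (2.5000, 2.5000, 2.5000, -2.5000).
‖u_3‖ = 5.0000, so q_3 = (0.5000, 0.5000, 0.5000, -0.5000).
Qᵀb = (-3.1623, -1.0000, -3.0000).
Back-substitute: x_3 = -3.0000/5.0000 = -0.6000.
x_2 = (-1.0000 − 1.0000·(-0.6000))/8.0000 = -0.0500.
x_1 = (-3.1623 − 0.0000·(-0.0500) + 3.1623·(-0.6000))/3.1623 = -1.6000.

x = (-1.6000, -0.0500, -0.6000)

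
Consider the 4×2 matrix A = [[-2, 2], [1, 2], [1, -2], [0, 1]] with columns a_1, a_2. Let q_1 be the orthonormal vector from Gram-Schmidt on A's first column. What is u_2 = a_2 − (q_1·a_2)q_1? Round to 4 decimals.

a_1 = (-2, 1, 1, 0); ‖a_1‖ = 2.4495, so q_1 = (-0.8165, 0.4082, 0.4082, 0.0000).
q_1·a_2 = (-0.8165)·2 + 0.4082·2 + 0.4082·(-2) + 0.0000·1 = -1.6330.
u_2 = a_2 + 1.6330·q_1 = (0.6667, 2.6667, -1.3333, 1.0000).

u_2 = (0.6667, 2.6667, -1.3333, 1.0000)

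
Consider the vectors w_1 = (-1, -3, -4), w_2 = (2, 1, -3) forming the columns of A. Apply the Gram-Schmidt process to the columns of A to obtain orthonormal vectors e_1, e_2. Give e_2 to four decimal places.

e_1 = w_1/‖w_1‖ = (-1, -3, -4)/5.0990 = (-0.1961, -0.5883, -0.7845).
r_{12} = e_1·w_2 = 1.3728.
u_2 = w_2 − 1.3728·e_1 = (2.2692, 1.8077, -1.9231).
‖u_2‖ = 3.4807, so e_2 = (0.6519, 0.5193, -0.5525).

e_2 = (0.6519, 0.5193, -0.5525)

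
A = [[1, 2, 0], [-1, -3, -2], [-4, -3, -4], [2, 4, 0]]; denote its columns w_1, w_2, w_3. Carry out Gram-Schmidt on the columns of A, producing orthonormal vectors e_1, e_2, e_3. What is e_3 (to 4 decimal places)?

e_3 = (-0.2771, -0.7697, -0.1539, -0.5542)

w_1 = (1, -1, -4, 2); ‖w_1‖ = 4.6904, so e_1 = (0.2132, -0.2132, -0.8528, 0.4264).
e_1·w_2 = 0.2132·2 + (-0.2132)·(-3) + (-0.8528)·(-3) + 0.4264·4 = 5.3300.
u_2 = w_2 − 5.3300·e_1 = (0.8636, -1.8636, 1.5455, 1.7273).
‖u_2‖ = 3.0969, so e_2 = (0.2789, -0.6018, 0.4990, 0.5577).
e_1·w_3 = 0.2132·0 + (-0.2132)·(-2) + (-0.8528)·(-4) + 0.4264·0 = 3.8376; e_2·w_3 = 0.2789·0 + (-0.6018)·(-2) + 0.4990·(-4) + 0.5577·0 = -0.7926.
u_3 = w_3 − 3.8376·e_1 + 0.7926·e_2 = (-0.5972, -1.6588, -0.3318, -1.1943).
‖u_3‖ = 2.1551, so e_3 = (-0.2771, -0.7697, -0.1539, -0.5542).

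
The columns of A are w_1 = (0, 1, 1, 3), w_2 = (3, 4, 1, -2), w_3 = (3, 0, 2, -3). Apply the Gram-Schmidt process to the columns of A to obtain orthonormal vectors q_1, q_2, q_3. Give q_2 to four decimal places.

q_2 = (0.5486, 0.7480, 0.1995, -0.3158)

q_1 = w_1/‖w_1‖ = (0, 1, 1, 3)/3.3166 = (0.0000, 0.3015, 0.3015, 0.9045).
r_{12} = q_1·w_2 = -0.3015.
u_2 = w_2 + 0.3015·q_1 = (3.0000, 4.0909, 1.0909, -1.7273).
‖u_2‖ = 5.4689, so q_2 = (0.5486, 0.7480, 0.1995, -0.3158).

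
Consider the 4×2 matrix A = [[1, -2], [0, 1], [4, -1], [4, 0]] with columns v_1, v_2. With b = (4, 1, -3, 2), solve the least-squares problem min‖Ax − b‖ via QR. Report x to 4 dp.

x = (-0.1481, -0.8148)

e_1 = v_1/‖v_1‖ = (1, 0, 4, 4)/5.7446 = (0.1741, 0.0000, 0.6963, 0.6963).
r_{12} = e_1·v_2 = -1.0445.
u_2 = v_2 + 1.0445·e_1 = (-1.8182, 1.0000, -0.2727, 0.7273).
‖u_2‖ = 2.2156, so e_2 = (-0.8206, 0.4513, -0.1231, 0.3282).
Qᵀb = (0.0000, -1.8053).
Back-substitute: x_2 = -1.8053/2.2156 = -0.8148.
x_1 = (0.0000 + 1.0445·(-0.8148))/5.7446 = -0.1481.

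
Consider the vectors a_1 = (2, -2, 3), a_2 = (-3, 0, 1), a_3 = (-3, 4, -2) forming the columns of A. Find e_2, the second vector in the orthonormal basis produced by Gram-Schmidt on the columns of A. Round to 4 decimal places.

e_2 = (-0.8602, -0.1147, 0.4970)

a_1 = (2, -2, 3); ‖a_1‖ = 4.1231, so e_1 = (0.4851, -0.4851, 0.7276).
e_1·a_2 = 0.4851·(-3) + (-0.4851)·0 + 0.7276·1 = -0.7276.
u_2 = a_2 + 0.7276·e_1 = (-2.6471, -0.3529, 1.5294).
‖u_2‖ = 3.0774, so e_2 = (-0.8602, -0.1147, 0.4970).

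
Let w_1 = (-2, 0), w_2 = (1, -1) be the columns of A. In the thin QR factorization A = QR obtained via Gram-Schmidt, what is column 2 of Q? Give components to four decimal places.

e_2 = (0.0000, -1.0000)

e_1 = w_1/‖w_1‖ = (-2, 0)/2.0000 = (-1.0000, 0.0000).
r_{12} = e_1·w_2 = -1.0000.
u_2 = w_2 + 1.0000·e_1 = (0.0000, -1.0000).
‖u_2‖ = 1.0000, so e_2 = (0.0000, -1.0000).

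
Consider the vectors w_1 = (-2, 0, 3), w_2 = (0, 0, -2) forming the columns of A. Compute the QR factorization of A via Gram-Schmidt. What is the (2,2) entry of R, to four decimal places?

e_1 = w_1/‖w_1‖ = (-2, 0, 3)/3.6056 = (-0.5547, 0.0000, 0.8321).
r_{12} = e_1·w_2 = -1.6641.
u_2 = w_2 + 1.6641·e_1 = (-0.9231, 0.0000, -0.6154).
r_{22} = ‖u_2‖ = 1.1094.

r_{22} = 1.1094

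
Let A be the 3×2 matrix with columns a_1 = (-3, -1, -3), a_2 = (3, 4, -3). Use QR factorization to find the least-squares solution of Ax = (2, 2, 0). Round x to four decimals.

a_1 = (-3, -1, -3); ‖a_1‖ = 4.3589, so q_1 = (-0.6882, -0.2294, -0.6882).
q_1·a_2 = (-0.6882)·3 + (-0.2294)·4 + (-0.6882)·(-3) = -0.9177.
u_2 = a_2 + 0.9177·q_1 = (2.3684, 3.7895, -3.6316).
‖u_2‖ = 5.7583, so q_2 = (0.4113, 0.6581, -0.6307).
Qᵀb = (-1.8353, 2.1388).
Back-substitute: x_2 = 2.1388/5.7583 = 0.3714.
x_1 = (-1.8353 + 0.9177·0.3714)/4.3589 = -0.3429.

x = (-0.3429, 0.3714)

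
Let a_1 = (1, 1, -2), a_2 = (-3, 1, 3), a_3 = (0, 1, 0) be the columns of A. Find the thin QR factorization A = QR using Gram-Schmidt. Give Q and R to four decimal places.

e_1 = a_1/‖a_1‖ = (1, 1, -2)/2.4495 = (0.4082, 0.4082, -0.8165).
r_{12} = e_1·a_2 = -3.2660.
u_2 = a_2 + 3.2660·e_1 = (-1.6667, 2.3333, 0.3333).
‖u_2‖ = 2.8868, so e_2 = (-0.5774, 0.8083, 0.1155).
r_{13} = e_1·a_3 = 0.4082; r_{23} = e_2·a_3 = 0.8083.
u_3 = a_3 − 0.4082·e_1 − 0.8083·e_2 = (0.3000, 0.1800, 0.2400).
‖u_3‖ = 0.4243, so e_3 = (0.7071, 0.4243, 0.5657).

Q = [[0.4082, -0.5774, 0.7071], [0.4082, 0.8083, 0.4243], [-0.8165, 0.1155, 0.5657]], R = [[2.4495, -3.2660, 0.4082], [0.0000, 2.8868, 0.8083], [0.0000, 0.0000, 0.4243]]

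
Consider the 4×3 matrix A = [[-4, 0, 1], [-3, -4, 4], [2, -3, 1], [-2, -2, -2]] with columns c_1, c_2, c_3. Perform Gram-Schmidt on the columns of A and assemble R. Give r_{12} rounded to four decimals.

e_1 = c_1/‖c_1‖ = (-4, -3, 2, -2)/5.7446 = (-0.6963, -0.5222, 0.3482, -0.3482).
r_{12} = e_1·c_2 = 1.7408.

r_{12} = 1.7408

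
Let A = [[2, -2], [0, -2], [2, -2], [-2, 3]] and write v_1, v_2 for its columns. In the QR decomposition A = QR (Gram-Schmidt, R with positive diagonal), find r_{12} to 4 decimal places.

v_1 = (2, 0, 2, -2); ‖v_1‖ = 3.4641, so q_1 = (0.5774, 0.0000, 0.5774, -0.5774).
r_{12} = q_1·v_2 = -4.0415.

r_{12} = -4.0415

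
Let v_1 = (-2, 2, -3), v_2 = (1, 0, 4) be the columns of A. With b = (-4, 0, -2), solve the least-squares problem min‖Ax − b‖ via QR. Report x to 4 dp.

v_1 = (-2, 2, -3); ‖v_1‖ = 4.1231, so e_1 = (-0.4851, 0.4851, -0.7276).
e_1·v_2 = (-0.4851)·1 + 0.4851·0 + (-0.7276)·4 = -3.3955.
u_2 = v_2 + 3.3955·e_1 = (-0.6471, 1.6471, 1.5294).
‖u_2‖ = 2.3389, so e_2 = (-0.2766, 0.7042, 0.6539).
Qᵀb = (3.3955, -0.2012).
Back-substitute: x_2 = -0.2012/2.3389 = -0.0860.
x_1 = (3.3955 + 3.3955·(-0.0860))/4.1231 = 0.7527.

x = (0.7527, -0.0860)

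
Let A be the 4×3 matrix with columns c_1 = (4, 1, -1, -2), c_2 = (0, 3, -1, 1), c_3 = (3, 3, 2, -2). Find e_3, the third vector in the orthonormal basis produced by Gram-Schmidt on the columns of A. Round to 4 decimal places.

e_3 = (0.0074, 0.3786, 0.8932, -0.2426)

c_1 = (4, 1, -1, -2); ‖c_1‖ = 4.6904, so e_1 = (0.8528, 0.2132, -0.2132, -0.4264).
e_1·c_2 = 0.8528·0 + 0.2132·3 + (-0.2132)·(-1) + (-0.4264)·1 = 0.4264.
u_2 = c_2 − 0.4264·e_1 = (-0.3636, 2.9091, -0.9091, 1.1818).
‖u_2‖ = 3.2891, so e_2 = (-0.1106, 0.8845, -0.2764, 0.3593).
e_1·c_3 = 0.8528·3 + 0.2132·3 + (-0.2132)·2 + (-0.4264)·(-2) = 3.6244; e_2·c_3 = (-0.1106)·3 + 0.8845·3 + (-0.2764)·2 + 0.3593·(-2) = 1.0503.
u_3 = c_3 − 3.6244·e_1 − 1.0503·e_2 = (0.0252, 1.2983, 3.0630, -0.8319).
‖u_3‖ = 3.4294, so e_3 = (0.0074, 0.3786, 0.8932, -0.2426).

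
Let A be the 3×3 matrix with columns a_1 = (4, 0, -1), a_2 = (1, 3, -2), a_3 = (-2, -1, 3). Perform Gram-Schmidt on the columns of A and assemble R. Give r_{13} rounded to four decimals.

r_{13} = -2.6679

a_1 = (4, 0, -1); ‖a_1‖ = 4.1231, so q_1 = (0.9701, 0.0000, -0.2425).
r_{13} = q_1·a_3 = -2.6679.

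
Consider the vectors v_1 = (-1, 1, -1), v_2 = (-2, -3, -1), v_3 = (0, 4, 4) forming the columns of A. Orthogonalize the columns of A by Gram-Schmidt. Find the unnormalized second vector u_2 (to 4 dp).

u_2 = (-2.0000, -3.0000, -1.0000)

v_1 = (-1, 1, -1); ‖v_1‖ = 1.7321, so e_1 = (-0.5774, 0.5774, -0.5774).
e_1·v_2 = (-0.5774)·(-2) + 0.5774·(-3) + (-0.5774)·(-1) = 0.0000.
u_2 = v_2 + 0.0000·e_1 = (-2.0000, -3.0000, -1.0000).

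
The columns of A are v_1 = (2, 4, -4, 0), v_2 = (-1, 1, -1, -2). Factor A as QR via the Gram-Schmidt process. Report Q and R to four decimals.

Q = [[0.3333, -0.5443], [0.6667, 0.1361], [-0.6667, -0.1361], [0.0000, -0.8165]], R = [[6.0000, 1.0000], [0.0000, 2.4495]]

v_1 = (2, 4, -4, 0); ‖v_1‖ = 6.0000, so e_1 = (0.3333, 0.6667, -0.6667, 0.0000).
e_1·v_2 = 0.3333·(-1) + 0.6667·1 + (-0.6667)·(-1) + 0.0000·(-2) = 1.0000.
u_2 = v_2 − 1.0000·e_1 = (-1.3333, 0.3333, -0.3333, -2.0000).
‖u_2‖ = 2.4495, so e_2 = (-0.5443, 0.1361, -0.1361, -0.8165).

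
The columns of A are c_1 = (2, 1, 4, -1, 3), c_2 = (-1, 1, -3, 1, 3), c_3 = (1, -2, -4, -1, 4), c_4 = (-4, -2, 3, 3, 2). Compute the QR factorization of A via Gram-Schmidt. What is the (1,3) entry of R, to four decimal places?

e_1 = c_1/‖c_1‖ = (2, 1, 4, -1, 3)/5.5678 = (0.3592, 0.1796, 0.7184, -0.1796, 0.5388).
r_{13} = e_1·c_3 = -0.5388.

r_{13} = -0.5388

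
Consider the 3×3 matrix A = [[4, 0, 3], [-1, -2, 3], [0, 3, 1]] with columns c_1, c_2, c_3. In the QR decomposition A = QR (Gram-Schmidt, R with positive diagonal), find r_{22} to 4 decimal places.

r_{22} = 3.5728

e_1 = c_1/‖c_1‖ = (4, -1, 0)/4.1231 = (0.9701, -0.2425, 0.0000).
r_{12} = e_1·c_2 = 0.4851.
u_2 = c_2 − 0.4851·e_1 = (-0.4706, -1.8824, 3.0000).
r_{22} = ‖u_2‖ = 3.5728.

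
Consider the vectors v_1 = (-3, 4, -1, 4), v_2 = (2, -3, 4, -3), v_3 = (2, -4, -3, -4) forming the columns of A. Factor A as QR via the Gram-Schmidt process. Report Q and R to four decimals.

Q = [[-0.4629, -0.1324, -0.8765], [0.6172, 0.0736, -0.3371], [-0.1543, 0.9857, -0.0674], [0.6172, 0.0736, -0.3371]], R = [[6.4807, -5.2463, -5.4006], [0.0000, 3.2367, -3.8105], [0.0000, 0.0000, 1.1461]]

v_1 = (-3, 4, -1, 4); ‖v_1‖ = 6.4807, so e_1 = (-0.4629, 0.6172, -0.1543, 0.6172).
e_1·v_2 = (-0.4629)·2 + 0.6172·(-3) + (-0.1543)·4 + 0.6172·(-3) = -5.2463.
u_2 = v_2 + 5.2463·e_1 = (-0.4286, 0.2381, 3.1905, 0.2381).
‖u_2‖ = 3.2367, so e_2 = (-0.1324, 0.0736, 0.9857, 0.0736).
e_1·v_3 = (-0.4629)·2 + 0.6172·(-4) + (-0.1543)·(-3) + 0.6172·(-4) = -5.4006; e_2·v_3 = (-0.1324)·2 + 0.0736·(-4) + 0.9857·(-3) + 0.0736·(-4) = -3.8105.
u_3 = v_3 + 5.4006·e_1 + 3.8105·e_2 = (-1.0045, -0.3864, -0.0773, -0.3864).
‖u_3‖ = 1.1461, so e_3 = (-0.8765, -0.3371, -0.0674, -0.3371).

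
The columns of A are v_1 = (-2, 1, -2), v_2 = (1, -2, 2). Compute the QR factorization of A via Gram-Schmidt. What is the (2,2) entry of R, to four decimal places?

r_{22} = 1.3744

q_1 = v_1/‖v_1‖ = (-2, 1, -2)/3.0000 = (-0.6667, 0.3333, -0.6667).
r_{12} = q_1·v_2 = -2.6667.
u_2 = v_2 + 2.6667·q_1 = (-0.7778, -1.1111, 0.2222).
r_{22} = ‖u_2‖ = 1.3744.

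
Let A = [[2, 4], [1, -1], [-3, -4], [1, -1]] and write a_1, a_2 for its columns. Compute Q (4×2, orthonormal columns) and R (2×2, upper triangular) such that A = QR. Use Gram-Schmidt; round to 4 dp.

Q = [[0.5164, 0.4544], [0.2582, -0.6248], [-0.7746, -0.1136], [0.2582, -0.6248]], R = [[3.8730, 4.6476], [0.0000, 3.5214]]

a_1 = (2, 1, -3, 1); ‖a_1‖ = 3.8730, so e_1 = (0.5164, 0.2582, -0.7746, 0.2582).
e_1·a_2 = 0.5164·4 + 0.2582·(-1) + (-0.7746)·(-4) + 0.2582·(-1) = 4.6476.
u_2 = a_2 − 4.6476·e_1 = (1.6000, -2.2000, -0.4000, -2.2000).
‖u_2‖ = 3.5214, so e_2 = (0.4544, -0.6248, -0.1136, -0.6248).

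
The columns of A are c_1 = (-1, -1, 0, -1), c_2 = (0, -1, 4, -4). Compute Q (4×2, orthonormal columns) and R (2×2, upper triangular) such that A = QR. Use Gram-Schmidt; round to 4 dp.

q_1 = c_1/‖c_1‖ = (-1, -1, 0, -1)/1.7321 = (-0.5774, -0.5774, 0.0000, -0.5774).
r_{12} = q_1·c_2 = 2.8868.
u_2 = c_2 − 2.8868·q_1 = (1.6667, 0.6667, 4.0000, -2.3333).
‖u_2‖ = 4.9666, so q_2 = (0.3356, 0.1342, 0.8054, -0.4698).

Q = [[-0.5774, 0.3356], [-0.5774, 0.1342], [0.0000, 0.8054], [-0.5774, -0.4698]], R = [[1.7321, 2.8868], [0.0000, 4.9666]]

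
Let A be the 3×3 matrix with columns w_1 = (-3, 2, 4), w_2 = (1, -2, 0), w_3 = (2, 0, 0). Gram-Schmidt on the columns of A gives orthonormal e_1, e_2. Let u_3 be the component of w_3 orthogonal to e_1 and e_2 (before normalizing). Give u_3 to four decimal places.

u_3 = (1.3333, 0.6667, 0.6667)

e_1 = w_1/‖w_1‖ = (-3, 2, 4)/5.3852 = (-0.5571, 0.3714, 0.7428).
r_{12} = e_1·w_2 = -1.2999.
u_2 = w_2 + 1.2999·e_1 = (0.2759, -1.5172, 0.9655).
‖u_2‖ = 1.8194, so e_2 = (0.1516, -0.8339, 0.5307).
r_{13} = e_1·w_3 = -1.1142; r_{23} = e_2·w_3 = 0.3032.
u_3 = w_3 + 1.1142·e_1 − 0.3032·e_2 = (1.3333, 0.6667, 0.6667).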